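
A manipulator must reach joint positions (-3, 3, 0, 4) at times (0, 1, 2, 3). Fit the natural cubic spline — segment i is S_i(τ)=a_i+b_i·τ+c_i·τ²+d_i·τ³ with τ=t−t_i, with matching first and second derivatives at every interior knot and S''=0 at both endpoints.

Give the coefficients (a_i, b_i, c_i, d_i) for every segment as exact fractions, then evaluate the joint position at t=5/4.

Δ: Δ0=6, Δ1=-3, Δ2=4
row 1: diag=4, rhs=-54; c'=1/4, d'=-27/2
row 2: denom=4−1·1/4=15/4; d'=(42−1·-27/2)/(15/4)=74/5
back: M2=74/5
back: M1=-27/2−1/4·74/5=-86/5
M: M0=0, M1=-86/5, M2=74/5, M3=0
seg 0: a=-3, c=M0/2=0, d=(M1−M0)/(6·1)=-43/15, b=Δ0−h0·(2M0+M1)/6=133/15
seg 1: a=3, c=M1/2=-43/5, d=(M2−M1)/(6·1)=16/3, b=Δ1−h1·(2M1+M2)/6=4/15
seg 2: a=0, c=M2/2=37/5, d=(M3−M2)/(6·1)=-37/15, b=Δ2−h2·(2M2+M3)/6=-14/15
t_q=5/4 → seg 1, τ=1/4; S=3+4/15·τ+-43/5·τ²+16/3·τ³=209/80

  seg 0: a=-3 b=133/15 c=0 d=-43/15
  seg 1: a=3 b=4/15 c=-43/5 d=16/3
  seg 2: a=0 b=-14/15 c=37/5 d=-37/15
S(5/4) = 209/80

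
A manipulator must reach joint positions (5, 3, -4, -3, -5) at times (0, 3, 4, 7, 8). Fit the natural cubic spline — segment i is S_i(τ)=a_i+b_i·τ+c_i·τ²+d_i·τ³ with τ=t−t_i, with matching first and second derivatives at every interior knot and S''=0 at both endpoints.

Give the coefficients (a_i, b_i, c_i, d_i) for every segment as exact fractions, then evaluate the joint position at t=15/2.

  seg 0: a=5 b=53/24 c=0 d=-23/72
  seg 1: a=3 b=-77/12 c=-23/8 d=55/24
  seg 2: a=-4 b=-127/24 c=4 d=-17/24
  seg 3: a=-3 b=-5/12 c=-19/8 d=19/24
S(15/2) = -237/64

Δ: Δ0=-2/3, Δ1=-7, Δ2=1/3, Δ3=-2
row 1: diag=8, rhs=-38; c'=1/8, d'=-19/4
row 2: denom=8−1·1/8=63/8; d'=(44−1·-19/4)/(63/8)=130/21
row 3: denom=8−3·8/21=48/7; d'=(-14−3·130/21)/(48/7)=-19/4
back: M3=-19/4
back: M2=130/21−8/21·-19/4=8
back: M1=-19/4−1/8·8=-23/4
M: M0=0, M1=-23/4, M2=8, M3=-19/4, M4=0
seg 0: a=5, c=M0/2=0, d=(M1−M0)/(6·3)=-23/72, b=Δ0−h0·(2M0+M1)/6=53/24
seg 1: a=3, c=M1/2=-23/8, d=(M2−M1)/(6·1)=55/24, b=Δ1−h1·(2M1+M2)/6=-77/12
seg 2: a=-4, c=M2/2=4, d=(M3−M2)/(6·3)=-17/24, b=Δ2−h2·(2M2+M3)/6=-127/24
seg 3: a=-3, c=M3/2=-19/8, d=(M4−M3)/(6·1)=19/24, b=Δ3−h3·(2M3+M4)/6=-5/12
t_q=15/2 → seg 3, τ=1/2; S=-3+-5/12·τ+-19/8·τ²+19/24·τ³=-237/64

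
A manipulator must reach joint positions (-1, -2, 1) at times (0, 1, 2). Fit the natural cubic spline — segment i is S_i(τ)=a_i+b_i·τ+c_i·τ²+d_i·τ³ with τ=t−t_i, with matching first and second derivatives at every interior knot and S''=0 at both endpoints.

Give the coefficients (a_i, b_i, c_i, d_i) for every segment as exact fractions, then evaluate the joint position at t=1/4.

Δ: Δ0=-1, Δ1=3
row 1: diag=4, rhs=24; c'=1/4, d'=6
back: M1=6
M: M0=0, M1=6, M2=0
seg 0: a=-1, c=M0/2=0, d=(M1−M0)/(6·1)=1, b=Δ0−h0·(2M0+M1)/6=-2
seg 1: a=-2, c=M1/2=3, d=(M2−M1)/(6·1)=-1, b=Δ1−h1·(2M1+M2)/6=1
t_q=1/4 → seg 0, τ=1/4; S=-1+-2·τ+0·τ²+1·τ³=-95/64

  seg 0: a=-1 b=-2 c=0 d=1
  seg 1: a=-2 b=1 c=3 d=-1
S(1/4) = -95/64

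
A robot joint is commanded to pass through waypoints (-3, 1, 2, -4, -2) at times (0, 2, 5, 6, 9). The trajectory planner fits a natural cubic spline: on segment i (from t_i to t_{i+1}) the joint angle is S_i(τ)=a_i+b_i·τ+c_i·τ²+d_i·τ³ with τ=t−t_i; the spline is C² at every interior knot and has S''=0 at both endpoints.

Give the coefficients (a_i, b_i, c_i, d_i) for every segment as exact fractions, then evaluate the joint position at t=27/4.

  seg 0: a=-3 b=491/279 c=0 d=67/1116
  seg 1: a=1 b=692/279 c=67/186 d=-1801/5022
  seg 2: a=2 b=-2813/558 c=-800/279 d=355/186
  seg 3: a=-4 b=-1409/279 c=1595/558 d=-1595/5022
S(27/4) = -25053/3968

Δ: Δ0=2, Δ1=1/3, Δ2=-6, Δ3=2/3
row 1: diag=10, rhs=-10; c'=3/10, d'=-1
row 2: denom=8−3·3/10=71/10; d'=(-38−3·-1)/(71/10)=-350/71
row 3: denom=8−1·10/71=558/71; d'=(40−1·-350/71)/(558/71)=1595/279
back: M3=1595/279
back: M2=-350/71−10/71·1595/279=-1600/279
back: M1=-1−3/10·-1600/279=67/93
M: M0=0, M1=67/93, M2=-1600/279, M3=1595/279, M4=0
seg 0: a=-3, c=M0/2=0, d=(M1−M0)/(6·2)=67/1116, b=Δ0−h0·(2M0+M1)/6=491/279
seg 1: a=1, c=M1/2=67/186, d=(M2−M1)/(6·3)=-1801/5022, b=Δ1−h1·(2M1+M2)/6=692/279
seg 2: a=2, c=M2/2=-800/279, d=(M3−M2)/(6·1)=355/186, b=Δ2−h2·(2M2+M3)/6=-2813/558
seg 3: a=-4, c=M3/2=1595/558, d=(M4−M3)/(6·3)=-1595/5022, b=Δ3−h3·(2M3+M4)/6=-1409/279
t_q=27/4 → seg 3, τ=3/4; S=-4+-1409/279·τ+1595/558·τ²+-1595/5022·τ³=-25053/3968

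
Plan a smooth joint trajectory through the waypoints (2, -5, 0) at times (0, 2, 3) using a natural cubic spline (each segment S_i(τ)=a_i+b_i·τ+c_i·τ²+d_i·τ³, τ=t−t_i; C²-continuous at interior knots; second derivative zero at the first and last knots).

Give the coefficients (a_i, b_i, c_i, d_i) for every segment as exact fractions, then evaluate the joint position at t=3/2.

  seg 0: a=2 b=-19/3 c=0 d=17/24
  seg 1: a=-5 b=13/6 c=17/4 d=-17/12
S(3/2) = -327/64

Δ: Δ0=-7/2, Δ1=5
row 1: diag=6, rhs=51; c'=1/6, d'=17/2
back: M1=17/2
M: M0=0, M1=17/2, M2=0
seg 0: a=2, c=M0/2=0, d=(M1−M0)/(6·2)=17/24, b=Δ0−h0·(2M0+M1)/6=-19/3
seg 1: a=-5, c=M1/2=17/4, d=(M2−M1)/(6·1)=-17/12, b=Δ1−h1·(2M1+M2)/6=13/6
t_q=3/2 → seg 0, τ=3/2; S=2+-19/3·τ+0·τ²+17/24·τ³=-327/64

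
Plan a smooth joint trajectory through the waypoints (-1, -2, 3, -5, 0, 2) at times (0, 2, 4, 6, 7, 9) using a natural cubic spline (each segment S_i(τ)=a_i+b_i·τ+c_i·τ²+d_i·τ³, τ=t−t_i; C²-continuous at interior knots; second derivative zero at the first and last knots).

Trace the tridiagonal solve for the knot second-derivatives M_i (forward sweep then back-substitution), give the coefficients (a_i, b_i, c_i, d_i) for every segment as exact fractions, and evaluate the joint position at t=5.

  seg 0: a=-1 b=-322/159 c=0 d=485/1272
  seg 1: a=-2 b=811/318 c=485/212 d=-1471/1272
  seg 2: a=3 b=-346/159 c=-493/106 d=1189/636
  seg 3: a=-5 b=263/159 c=348/53 d=-512/159
  seg 4: a=0 b=815/159 c=-164/53 d=82/159
S(5) = -415/212

Δ: Δ0=-1/2, Δ1=5/2, Δ2=-4, Δ3=5, Δ4=1
row 1: diag=8, rhs=18; c'=1/4, d'=9/4
row 2: denom=8−2·1/4=15/2; d'=(-39−2·9/4)/(15/2)=-29/5
row 3: denom=6−2·4/15=82/15; d'=(54−2·-29/5)/(82/15)=12
row 4: denom=6−1·15/82=477/82; d'=(-24−1·12)/(477/82)=-328/53
back: M4=-328/53
back: M3=12−15/82·-328/53=696/53
back: M2=-29/5−4/15·696/53=-493/53
back: M1=9/4−1/4·-493/53=485/106
M: M0=0, M1=485/106, M2=-493/53, M3=696/53, M4=-328/53, M5=0
seg 0: a=-1, c=M0/2=0, d=(M1−M0)/(6·2)=485/1272, b=Δ0−h0·(2M0+M1)/6=-322/159
seg 1: a=-2, c=M1/2=485/212, d=(M2−M1)/(6·2)=-1471/1272, b=Δ1−h1·(2M1+M2)/6=811/318
seg 2: a=3, c=M2/2=-493/106, d=(M3−M2)/(6·2)=1189/636, b=Δ2−h2·(2M2+M3)/6=-346/159
seg 3: a=-5, c=M3/2=348/53, d=(M4−M3)/(6·1)=-512/159, b=Δ3−h3·(2M3+M4)/6=263/159
seg 4: a=0, c=M4/2=-164/53, d=(M5−M4)/(6·2)=82/159, b=Δ4−h4·(2M4+M5)/6=815/159
t_q=5 → seg 2, τ=1; S=3+-346/159·τ+-493/106·τ²+1189/636·τ³=-415/212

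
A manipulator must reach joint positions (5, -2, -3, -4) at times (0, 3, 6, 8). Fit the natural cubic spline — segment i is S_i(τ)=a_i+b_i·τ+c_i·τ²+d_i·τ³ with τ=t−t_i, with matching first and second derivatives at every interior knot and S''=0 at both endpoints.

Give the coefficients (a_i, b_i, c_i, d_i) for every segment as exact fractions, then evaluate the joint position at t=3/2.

  seg 0: a=5 b=-641/222 c=0 d=41/666
  seg 1: a=-2 b=-136/111 c=41/74 d=-19/222
  seg 2: a=-3 b=-47/222 c=-8/37 d=4/111
S(3/2) = 519/592

Δ: Δ0=-7/3, Δ1=-1/3, Δ2=-1/2
row 1: diag=12, rhs=12; c'=1/4, d'=1
row 2: denom=10−3·1/4=37/4; d'=(-1−3·1)/(37/4)=-16/37
back: M2=-16/37
back: M1=1−1/4·-16/37=41/37
M: M0=0, M1=41/37, M2=-16/37, M3=0
seg 0: a=5, c=M0/2=0, d=(M1−M0)/(6·3)=41/666, b=Δ0−h0·(2M0+M1)/6=-641/222
seg 1: a=-2, c=M1/2=41/74, d=(M2−M1)/(6·3)=-19/222, b=Δ1−h1·(2M1+M2)/6=-136/111
seg 2: a=-3, c=M2/2=-8/37, d=(M3−M2)/(6·2)=4/111, b=Δ2−h2·(2M2+M3)/6=-47/222
t_q=3/2 → seg 0, τ=3/2; S=5+-641/222·τ+0·τ²+41/666·τ³=519/592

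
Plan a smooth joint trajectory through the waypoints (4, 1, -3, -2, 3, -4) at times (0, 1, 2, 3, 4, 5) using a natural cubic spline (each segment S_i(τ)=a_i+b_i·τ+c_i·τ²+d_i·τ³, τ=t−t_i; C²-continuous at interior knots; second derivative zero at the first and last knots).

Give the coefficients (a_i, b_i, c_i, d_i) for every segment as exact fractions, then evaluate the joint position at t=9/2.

Δ: Δ0=-3, Δ1=-4, Δ2=1, Δ3=5, Δ4=-7
row 1: diag=4, rhs=-6; c'=1/4, d'=-3/2
row 2: denom=4−1·1/4=15/4; d'=(30−1·-3/2)/(15/4)=42/5
row 3: denom=4−1·4/15=56/15; d'=(24−1·42/5)/(56/15)=117/28
row 4: denom=4−1·15/56=209/56; d'=(-72−1·117/28)/(209/56)=-4266/209
back: M4=-4266/209
back: M3=117/28−15/56·-4266/209=2016/209
back: M2=42/5−4/15·2016/209=1218/209
back: M1=-3/2−1/4·1218/209=-618/209
M: M0=0, M1=-618/209, M2=1218/209, M3=2016/209, M4=-4266/209, M5=0
seg 0: a=4, c=M0/2=0, d=(M1−M0)/(6·1)=-103/209, b=Δ0−h0·(2M0+M1)/6=-524/209
seg 1: a=1, c=M1/2=-309/209, d=(M2−M1)/(6·1)=306/209, b=Δ1−h1·(2M1+M2)/6=-833/209
seg 2: a=-3, c=M2/2=609/209, d=(M3−M2)/(6·1)=7/11, b=Δ2−h2·(2M2+M3)/6=-533/209
seg 3: a=-2, c=M3/2=1008/209, d=(M4−M3)/(6·1)=-1047/209, b=Δ3−h3·(2M3+M4)/6=1084/209
seg 4: a=3, c=M4/2=-2133/209, d=(M5−M4)/(6·1)=711/209, b=Δ4−h4·(2M4+M5)/6=-41/209
t_q=9/2 → seg 4, τ=1/2; S=3+-41/209·τ+-2133/209·τ²+711/209·τ³=1297/1672

  seg 0: a=4 b=-524/209 c=0 d=-103/209
  seg 1: a=1 b=-833/209 c=-309/209 d=306/209
  seg 2: a=-3 b=-533/209 c=609/209 d=7/11
  seg 3: a=-2 b=1084/209 c=1008/209 d=-1047/209
  seg 4: a=3 b=-41/209 c=-2133/209 d=711/209
S(9/2) = 1297/1672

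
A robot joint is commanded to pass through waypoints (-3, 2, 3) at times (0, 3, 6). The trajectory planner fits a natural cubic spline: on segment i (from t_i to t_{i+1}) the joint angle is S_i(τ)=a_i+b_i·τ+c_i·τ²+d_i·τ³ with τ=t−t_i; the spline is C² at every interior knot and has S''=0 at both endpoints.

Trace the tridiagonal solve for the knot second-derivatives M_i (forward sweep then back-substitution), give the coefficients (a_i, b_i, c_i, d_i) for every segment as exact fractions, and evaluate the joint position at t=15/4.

  seg 0: a=-3 b=2 c=0 d=-1/27
  seg 1: a=2 b=1 c=-1/3 d=1/27
S(15/4) = 165/64

Δ: Δ0=5/3, Δ1=1/3
row 1: diag=12, rhs=-8; c'=1/4, d'=-2/3
back: M1=-2/3
M: M0=0, M1=-2/3, M2=0
seg 0: a=-3, c=M0/2=0, d=(M1−M0)/(6·3)=-1/27, b=Δ0−h0·(2M0+M1)/6=2
seg 1: a=2, c=M1/2=-1/3, d=(M2−M1)/(6·3)=1/27, b=Δ1−h1·(2M1+M2)/6=1
t_q=15/4 → seg 1, τ=3/4; S=2+1·τ+-1/3·τ²+1/27·τ³=165/64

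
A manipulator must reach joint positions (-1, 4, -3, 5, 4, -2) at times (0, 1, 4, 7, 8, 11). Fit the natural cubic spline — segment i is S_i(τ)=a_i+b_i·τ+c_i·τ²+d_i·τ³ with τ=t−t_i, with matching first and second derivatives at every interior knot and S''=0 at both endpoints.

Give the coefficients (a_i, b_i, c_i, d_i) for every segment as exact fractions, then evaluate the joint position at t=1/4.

  seg 0: a=-1 b=10247/1635 c=0 d=-2072/1635
  seg 1: a=4 b=4031/1635 c=-2072/545 d=10802/14715
  seg 2: a=-3 b=-859/1635 c=4586/1635 d=-8539/14715
  seg 3: a=5 b=208/327 c=-3953/1635 d=426/545
  seg 4: a=4 b=-3032/1635 c=-119/1635 d=119/14715
S(1/4) = 477/872

Δ: Δ0=5, Δ1=-7/3, Δ2=8/3, Δ3=-1, Δ4=-2
row 1: diag=8, rhs=-44; c'=3/8, d'=-11/2
row 2: denom=12−3·3/8=87/8; d'=(30−3·-11/2)/(87/8)=124/29
row 3: denom=8−3·8/29=208/29; d'=(-22−3·124/29)/(208/29)=-505/104
row 4: denom=8−1·29/208=1635/208; d'=(-6−1·-505/104)/(1635/208)=-238/1635
back: M4=-238/1635
back: M3=-505/104−29/208·-238/1635=-7906/1635
back: M2=124/29−8/29·-7906/1635=9172/1635
back: M1=-11/2−3/8·9172/1635=-4144/545
M: M0=0, M1=-4144/545, M2=9172/1635, M3=-7906/1635, M4=-238/1635, M5=0
seg 0: a=-1, c=M0/2=0, d=(M1−M0)/(6·1)=-2072/1635, b=Δ0−h0·(2M0+M1)/6=10247/1635
seg 1: a=4, c=M1/2=-2072/545, d=(M2−M1)/(6·3)=10802/14715, b=Δ1−h1·(2M1+M2)/6=4031/1635
seg 2: a=-3, c=M2/2=4586/1635, d=(M3−M2)/(6·3)=-8539/14715, b=Δ2−h2·(2M2+M3)/6=-859/1635
seg 3: a=5, c=M3/2=-3953/1635, d=(M4−M3)/(6·1)=426/545, b=Δ3−h3·(2M3+M4)/6=208/327
seg 4: a=4, c=M4/2=-119/1635, d=(M5−M4)/(6·3)=119/14715, b=Δ4−h4·(2M4+M5)/6=-3032/1635
t_q=1/4 → seg 0, τ=1/4; S=-1+10247/1635·τ+0·τ²+-2072/1635·τ³=477/872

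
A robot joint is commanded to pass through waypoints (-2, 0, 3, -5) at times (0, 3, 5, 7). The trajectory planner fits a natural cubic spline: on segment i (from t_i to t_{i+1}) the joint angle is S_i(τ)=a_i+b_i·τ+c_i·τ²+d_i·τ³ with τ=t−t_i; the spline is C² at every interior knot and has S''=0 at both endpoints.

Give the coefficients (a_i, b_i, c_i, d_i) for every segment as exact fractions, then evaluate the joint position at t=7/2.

  seg 0: a=-2 b=-7/228 c=0 d=53/684
  seg 1: a=0 b=235/114 c=53/76 d=-223/456
  seg 2: a=3 b=-58/57 c=-85/38 d=85/228
S(7/2) = 1391/1216

Δ: Δ0=2/3, Δ1=3/2, Δ2=-4
row 1: diag=10, rhs=5; c'=1/5, d'=1/2
row 2: denom=8−2·1/5=38/5; d'=(-33−2·1/2)/(38/5)=-85/19
back: M2=-85/19
back: M1=1/2−1/5·-85/19=53/38
M: M0=0, M1=53/38, M2=-85/19, M3=0
seg 0: a=-2, c=M0/2=0, d=(M1−M0)/(6·3)=53/684, b=Δ0−h0·(2M0+M1)/6=-7/228
seg 1: a=0, c=M1/2=53/76, d=(M2−M1)/(6·2)=-223/456, b=Δ1−h1·(2M1+M2)/6=235/114
seg 2: a=3, c=M2/2=-85/38, d=(M3−M2)/(6·2)=85/228, b=Δ2−h2·(2M2+M3)/6=-58/57
t_q=7/2 → seg 1, τ=1/2; S=0+235/114·τ+53/76·τ²+-223/456·τ³=1391/1216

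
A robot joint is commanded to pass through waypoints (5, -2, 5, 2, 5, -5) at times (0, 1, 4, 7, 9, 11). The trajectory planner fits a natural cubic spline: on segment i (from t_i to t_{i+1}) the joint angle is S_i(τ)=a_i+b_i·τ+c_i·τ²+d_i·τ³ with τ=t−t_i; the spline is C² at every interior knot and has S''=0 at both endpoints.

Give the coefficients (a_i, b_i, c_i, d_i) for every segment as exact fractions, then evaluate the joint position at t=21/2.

  seg 0: a=5 b=-51149/6036 c=0 d=8897/6036
  seg 1: a=-2 b=-12229/3018 c=8897/2012 d=-41531/54324
  seg 2: a=5 b=11095/6036 c=-3710/1509 d=27389/54324
  seg 3: a=2 b=2111/3018 c=4183/2012 d=-10133/12072
  seg 4: a=5 b=-1595/1509 c=-2975/1006 d=2975/6036
S(21/2) = -25365/16096

Δ: Δ0=-7, Δ1=7/3, Δ2=-1, Δ3=3/2, Δ4=-5
row 1: diag=8, rhs=56; c'=3/8, d'=7
row 2: denom=12−3·3/8=87/8; d'=(-20−3·7)/(87/8)=-328/87
row 3: denom=10−3·8/29=266/29; d'=(15−3·-328/87)/(266/29)=109/38
row 4: denom=8−2·29/133=1006/133; d'=(-39−2·109/38)/(1006/133)=-2975/503
back: M4=-2975/503
back: M3=109/38−29/133·-2975/503=4183/1006
back: M2=-328/87−8/29·4183/1006=-7420/1509
back: M1=7−3/8·-7420/1509=8897/1006
M: M0=0, M1=8897/1006, M2=-7420/1509, M3=4183/1006, M4=-2975/503, M5=0
seg 0: a=5, c=M0/2=0, d=(M1−M0)/(6·1)=8897/6036, b=Δ0−h0·(2M0+M1)/6=-51149/6036
seg 1: a=-2, c=M1/2=8897/2012, d=(M2−M1)/(6·3)=-41531/54324, b=Δ1−h1·(2M1+M2)/6=-12229/3018
seg 2: a=5, c=M2/2=-3710/1509, d=(M3−M2)/(6·3)=27389/54324, b=Δ2−h2·(2M2+M3)/6=11095/6036
seg 3: a=2, c=M3/2=4183/2012, d=(M4−M3)/(6·2)=-10133/12072, b=Δ3−h3·(2M3+M4)/6=2111/3018
seg 4: a=5, c=M4/2=-2975/1006, d=(M5−M4)/(6·2)=2975/6036, b=Δ4−h4·(2M4+M5)/6=-1595/1509
t_q=21/2 → seg 4, τ=3/2; S=5+-1595/1509·τ+-2975/1006·τ²+2975/6036·τ³=-25365/16096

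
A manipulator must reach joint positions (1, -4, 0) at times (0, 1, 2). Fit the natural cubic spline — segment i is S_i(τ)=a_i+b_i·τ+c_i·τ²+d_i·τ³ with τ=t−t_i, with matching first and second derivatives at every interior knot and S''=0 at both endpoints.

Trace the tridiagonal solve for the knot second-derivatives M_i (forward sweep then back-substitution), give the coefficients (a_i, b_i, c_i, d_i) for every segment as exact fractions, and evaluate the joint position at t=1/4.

Δ: Δ0=-5, Δ1=4
row 1: diag=4, rhs=54; c'=1/4, d'=27/2
back: M1=27/2
M: M0=0, M1=27/2, M2=0
seg 0: a=1, c=M0/2=0, d=(M1−M0)/(6·1)=9/4, b=Δ0−h0·(2M0+M1)/6=-29/4
seg 1: a=-4, c=M1/2=27/4, d=(M2−M1)/(6·1)=-9/4, b=Δ1−h1·(2M1+M2)/6=-1/2
t_q=1/4 → seg 0, τ=1/4; S=1+-29/4·τ+0·τ²+9/4·τ³=-199/256

  seg 0: a=1 b=-29/4 c=0 d=9/4
  seg 1: a=-4 b=-1/2 c=27/4 d=-9/4
S(1/4) = -199/256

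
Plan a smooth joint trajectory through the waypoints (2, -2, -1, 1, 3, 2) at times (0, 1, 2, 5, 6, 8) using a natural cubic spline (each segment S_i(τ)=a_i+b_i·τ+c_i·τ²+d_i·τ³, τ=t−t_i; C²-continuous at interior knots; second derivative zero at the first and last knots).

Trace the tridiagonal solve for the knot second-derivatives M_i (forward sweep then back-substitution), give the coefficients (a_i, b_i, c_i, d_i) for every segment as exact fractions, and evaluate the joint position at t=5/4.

  seg 0: a=2 b=-39727/7446 c=0 d=9943/7446
  seg 1: a=-2 b=-4949/3723 c=9943/2482 d=-12485/7446
  seg 2: a=-1 b=12305/7446 c=-1271/1241 d=5179/22338
  seg 3: a=1 b=6580/3723 c=2637/2482 d=-6179/7446
  seg 4: a=3 b=10445/7446 c=-1771/1241 d=1771/7446
S(5/4) = -334875/158848

Δ: Δ0=-4, Δ1=1, Δ2=2/3, Δ3=2, Δ4=-1/2
row 1: diag=4, rhs=30; c'=1/4, d'=15/2
row 2: denom=8−1·1/4=31/4; d'=(-2−1·15/2)/(31/4)=-38/31
row 3: denom=8−3·12/31=212/31; d'=(8−3·-38/31)/(212/31)=181/106
row 4: denom=6−1·31/212=1241/212; d'=(-15−1·181/106)/(1241/212)=-3542/1241
back: M4=-3542/1241
back: M3=181/106−31/212·-3542/1241=2637/1241
back: M2=-38/31−12/31·2637/1241=-2542/1241
back: M1=15/2−1/4·-2542/1241=9943/1241
M: M0=0, M1=9943/1241, M2=-2542/1241, M3=2637/1241, M4=-3542/1241, M5=0
seg 0: a=2, c=M0/2=0, d=(M1−M0)/(6·1)=9943/7446, b=Δ0−h0·(2M0+M1)/6=-39727/7446
seg 1: a=-2, c=M1/2=9943/2482, d=(M2−M1)/(6·1)=-12485/7446, b=Δ1−h1·(2M1+M2)/6=-4949/3723
seg 2: a=-1, c=M2/2=-1271/1241, d=(M3−M2)/(6·3)=5179/22338, b=Δ2−h2·(2M2+M3)/6=12305/7446
seg 3: a=1, c=M3/2=2637/2482, d=(M4−M3)/(6·1)=-6179/7446, b=Δ3−h3·(2M3+M4)/6=6580/3723
seg 4: a=3, c=M4/2=-1771/1241, d=(M5−M4)/(6·2)=1771/7446, b=Δ4−h4·(2M4+M5)/6=10445/7446
t_q=5/4 → seg 1, τ=1/4; S=-2+-4949/3723·τ+9943/2482·τ²+-12485/7446·τ³=-334875/158848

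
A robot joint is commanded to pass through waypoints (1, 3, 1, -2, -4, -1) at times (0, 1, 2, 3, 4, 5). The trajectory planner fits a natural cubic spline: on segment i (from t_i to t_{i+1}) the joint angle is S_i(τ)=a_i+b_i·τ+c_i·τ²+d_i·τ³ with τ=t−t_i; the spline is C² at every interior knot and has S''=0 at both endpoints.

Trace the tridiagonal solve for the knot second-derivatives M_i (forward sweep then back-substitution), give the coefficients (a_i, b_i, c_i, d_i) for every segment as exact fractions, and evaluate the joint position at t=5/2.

Δ: Δ0=2, Δ1=-2, Δ2=-3, Δ3=-2, Δ4=3
row 1: diag=4, rhs=-24; c'=1/4, d'=-6
row 2: denom=4−1·1/4=15/4; d'=(-6−1·-6)/(15/4)=0
row 3: denom=4−1·4/15=56/15; d'=(6−1·0)/(56/15)=45/28
row 4: denom=4−1·15/56=209/56; d'=(30−1·45/28)/(209/56)=1590/209
back: M4=1590/209
back: M3=45/28−15/56·1590/209=-90/209
back: M2=0−4/15·-90/209=24/209
back: M1=-6−1/4·24/209=-1260/209
M: M0=0, M1=-1260/209, M2=24/209, M3=-90/209, M4=1590/209, M5=0
seg 0: a=1, c=M0/2=0, d=(M1−M0)/(6·1)=-210/209, b=Δ0−h0·(2M0+M1)/6=628/209
seg 1: a=3, c=M1/2=-630/209, d=(M2−M1)/(6·1)=214/209, b=Δ1−h1·(2M1+M2)/6=-2/209
seg 2: a=1, c=M2/2=12/209, d=(M3−M2)/(6·1)=-1/11, b=Δ2−h2·(2M2+M3)/6=-620/209
seg 3: a=-2, c=M3/2=-45/209, d=(M4−M3)/(6·1)=280/209, b=Δ3−h3·(2M3+M4)/6=-653/209
seg 4: a=-4, c=M4/2=795/209, d=(M5−M4)/(6·1)=-265/209, b=Δ4−h4·(2M4+M5)/6=97/209
t_q=5/2 → seg 2, τ=1/2; S=1+-620/209·τ+12/209·τ²+-1/11·τ³=-73/152

  seg 0: a=1 b=628/209 c=0 d=-210/209
  seg 1: a=3 b=-2/209 c=-630/209 d=214/209
  seg 2: a=1 b=-620/209 c=12/209 d=-1/11
  seg 3: a=-2 b=-653/209 c=-45/209 d=280/209
  seg 4: a=-4 b=97/209 c=795/209 d=-265/209
S(5/2) = -73/152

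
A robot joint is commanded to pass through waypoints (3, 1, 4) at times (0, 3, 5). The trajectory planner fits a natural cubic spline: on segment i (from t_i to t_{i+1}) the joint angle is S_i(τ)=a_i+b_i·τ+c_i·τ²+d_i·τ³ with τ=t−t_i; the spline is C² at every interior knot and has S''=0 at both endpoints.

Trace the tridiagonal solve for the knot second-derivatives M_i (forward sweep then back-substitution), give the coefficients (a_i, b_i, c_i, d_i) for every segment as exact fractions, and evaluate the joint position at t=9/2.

Δ: Δ0=-2/3, Δ1=3/2
row 1: diag=10, rhs=13; c'=1/5, d'=13/10
back: M1=13/10
M: M0=0, M1=13/10, M2=0
seg 0: a=3, c=M0/2=0, d=(M1−M0)/(6·3)=13/180, b=Δ0−h0·(2M0+M1)/6=-79/60
seg 1: a=1, c=M1/2=13/20, d=(M2−M1)/(6·2)=-13/120, b=Δ1−h1·(2M1+M2)/6=19/30
t_q=9/2 → seg 1, τ=3/2; S=1+19/30·τ+13/20·τ²+-13/120·τ³=195/64

  seg 0: a=3 b=-79/60 c=0 d=13/180
  seg 1: a=1 b=19/30 c=13/20 d=-13/120
S(9/2) = 195/64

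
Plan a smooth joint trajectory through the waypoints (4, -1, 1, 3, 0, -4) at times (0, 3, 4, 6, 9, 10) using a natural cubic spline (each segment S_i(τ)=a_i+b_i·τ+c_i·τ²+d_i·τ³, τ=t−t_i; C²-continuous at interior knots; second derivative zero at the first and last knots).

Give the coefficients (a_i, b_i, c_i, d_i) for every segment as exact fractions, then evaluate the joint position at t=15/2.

  seg 0: a=4 b=-9640/3081 c=0 d=4505/27729
  seg 1: a=-1 b=3875/3081 c=4505/3081 d=-2218/3081
  seg 2: a=1 b=2077/1027 c=-2149/3081 d=287/3081
  seg 3: a=3 b=83/237 c=-427/3081 d=-2879/27729
  seg 4: a=0 b=-10120/3081 c=-1102/1027 d=1102/3081
S(15/2) = 23523/8216

Δ: Δ0=-5/3, Δ1=2, Δ2=1, Δ3=-1, Δ4=-4
row 1: diag=8, rhs=22; c'=1/8, d'=11/4
row 2: denom=6−1·1/8=47/8; d'=(-6−1·11/4)/(47/8)=-70/47
row 3: denom=10−2·16/47=438/47; d'=(-12−2·-70/47)/(438/47)=-212/219
row 4: denom=8−3·47/146=1027/146; d'=(-18−3·-212/219)/(1027/146)=-2204/1027
back: M4=-2204/1027
back: M3=-212/219−47/146·-2204/1027=-854/3081
back: M2=-70/47−16/47·-854/3081=-4298/3081
back: M1=11/4−1/8·-4298/3081=9010/3081
M: M0=0, M1=9010/3081, M2=-4298/3081, M3=-854/3081, M4=-2204/1027, M5=0
seg 0: a=4, c=M0/2=0, d=(M1−M0)/(6·3)=4505/27729, b=Δ0−h0·(2M0+M1)/6=-9640/3081
seg 1: a=-1, c=M1/2=4505/3081, d=(M2−M1)/(6·1)=-2218/3081, b=Δ1−h1·(2M1+M2)/6=3875/3081
seg 2: a=1, c=M2/2=-2149/3081, d=(M3−M2)/(6·2)=287/3081, b=Δ2−h2·(2M2+M3)/6=2077/1027
seg 3: a=3, c=M3/2=-427/3081, d=(M4−M3)/(6·3)=-2879/27729, b=Δ3−h3·(2M3+M4)/6=83/237
seg 4: a=0, c=M4/2=-1102/1027, d=(M5−M4)/(6·1)=1102/3081, b=Δ4−h4·(2M4+M5)/6=-10120/3081
t_q=15/2 → seg 3, τ=3/2; S=3+83/237·τ+-427/3081·τ²+-2879/27729·τ³=23523/8216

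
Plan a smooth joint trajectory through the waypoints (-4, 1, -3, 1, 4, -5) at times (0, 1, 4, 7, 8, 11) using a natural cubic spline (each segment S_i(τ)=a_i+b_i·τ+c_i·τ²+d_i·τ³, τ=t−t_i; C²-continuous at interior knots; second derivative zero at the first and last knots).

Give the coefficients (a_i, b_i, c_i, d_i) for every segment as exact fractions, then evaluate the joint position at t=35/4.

Δ: Δ0=5, Δ1=-4/3, Δ2=4/3, Δ3=3, Δ4=-3
row 1: diag=8, rhs=-38; c'=3/8, d'=-19/4
row 2: denom=12−3·3/8=87/8; d'=(16−3·-19/4)/(87/8)=242/87
row 3: denom=8−3·8/29=208/29; d'=(10−3·242/87)/(208/29)=3/13
row 4: denom=8−1·29/208=1635/208; d'=(-36−1·3/13)/(1635/208)=-2512/545
back: M4=-2512/545
back: M3=3/13−29/208·-2512/545=476/545
back: M2=242/87−8/29·476/545=4154/1635
back: M1=-19/4−3/8·4154/1635=-3108/545
M: M0=0, M1=-3108/545, M2=4154/1635, M3=476/545, M4=-2512/545, M5=0
seg 0: a=-4, c=M0/2=0, d=(M1−M0)/(6·1)=-518/545, b=Δ0−h0·(2M0+M1)/6=3243/545
seg 1: a=1, c=M1/2=-1554/545, d=(M2−M1)/(6·3)=6739/14715, b=Δ1−h1·(2M1+M2)/6=1689/545
seg 2: a=-3, c=M2/2=2077/1635, d=(M3−M2)/(6·3)=-1363/14715, b=Δ2−h2·(2M2+M3)/6=-896/545
seg 3: a=1, c=M3/2=238/545, d=(M4−M3)/(6·1)=-498/545, b=Δ3−h3·(2M3+M4)/6=379/109
seg 4: a=4, c=M4/2=-1256/545, d=(M5−M4)/(6·3)=1256/4905, b=Δ4−h4·(2M4+M5)/6=877/545
t_q=35/4 → seg 4, τ=3/4; S=4+877/545·τ+-1256/545·τ²+1256/4905·τ³=17521/4360

  seg 0: a=-4 b=3243/545 c=0 d=-518/545
  seg 1: a=1 b=1689/545 c=-1554/545 d=6739/14715
  seg 2: a=-3 b=-896/545 c=2077/1635 d=-1363/14715
  seg 3: a=1 b=379/109 c=238/545 d=-498/545
  seg 4: a=4 b=877/545 c=-1256/545 d=1256/4905
S(35/4) = 17521/4360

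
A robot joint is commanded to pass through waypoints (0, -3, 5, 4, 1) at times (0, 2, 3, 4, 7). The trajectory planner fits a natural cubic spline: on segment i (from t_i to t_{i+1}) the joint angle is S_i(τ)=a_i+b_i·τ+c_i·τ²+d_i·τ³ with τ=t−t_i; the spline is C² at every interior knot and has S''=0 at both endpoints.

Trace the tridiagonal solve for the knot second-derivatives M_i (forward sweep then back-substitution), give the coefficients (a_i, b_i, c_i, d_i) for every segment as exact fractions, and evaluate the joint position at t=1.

  seg 0: a=0 b=-500/89 c=0 d=733/712
  seg 1: a=-3 b=1199/178 c=2199/356 d=-1749/356
  seg 2: a=5 b=1549/356 c=-762/89 d=1143/356
  seg 3: a=4 b=-559/178 c=381/356 d=-127/1068
S(1) = -3267/712

Δ: Δ0=-3/2, Δ1=8, Δ2=-1, Δ3=-1
row 1: diag=6, rhs=57; c'=1/6, d'=19/2
row 2: denom=4−1·1/6=23/6; d'=(-54−1·19/2)/(23/6)=-381/23
row 3: denom=8−1·6/23=178/23; d'=(0−1·-381/23)/(178/23)=381/178
back: M3=381/178
back: M2=-381/23−6/23·381/178=-1524/89
back: M1=19/2−1/6·-1524/89=2199/178
M: M0=0, M1=2199/178, M2=-1524/89, M3=381/178, M4=0
seg 0: a=0, c=M0/2=0, d=(M1−M0)/(6·2)=733/712, b=Δ0−h0·(2M0+M1)/6=-500/89
seg 1: a=-3, c=M1/2=2199/356, d=(M2−M1)/(6·1)=-1749/356, b=Δ1−h1·(2M1+M2)/6=1199/178
seg 2: a=5, c=M2/2=-762/89, d=(M3−M2)/(6·1)=1143/356, b=Δ2−h2·(2M2+M3)/6=1549/356
seg 3: a=4, c=M3/2=381/356, d=(M4−M3)/(6·3)=-127/1068, b=Δ3−h3·(2M3+M4)/6=-559/178
t_q=1 → seg 0, τ=1; S=0+-500/89·τ+0·τ²+733/712·τ³=-3267/712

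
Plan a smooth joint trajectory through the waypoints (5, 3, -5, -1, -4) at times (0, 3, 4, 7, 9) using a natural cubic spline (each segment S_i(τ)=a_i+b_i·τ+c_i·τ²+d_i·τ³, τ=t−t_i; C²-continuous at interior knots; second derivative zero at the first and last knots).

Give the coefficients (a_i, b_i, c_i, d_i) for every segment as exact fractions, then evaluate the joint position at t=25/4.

  seg 0: a=5 b=997/372 c=0 d=-415/1116
  seg 1: a=3 b=-1369/186 c=-415/124 d=1007/372
  seg 2: a=-5 b=-2207/372 c=148/31 d=-875/1116
  seg 3: a=-1 b=287/186 c=-283/124 d=283/744
S(25/4) = -24683/7936

Δ: Δ0=-2/3, Δ1=-8, Δ2=4/3, Δ3=-3/2
row 1: diag=8, rhs=-44; c'=1/8, d'=-11/2
row 2: denom=8−1·1/8=63/8; d'=(56−1·-11/2)/(63/8)=164/21
row 3: denom=10−3·8/21=62/7; d'=(-17−3·164/21)/(62/7)=-283/62
back: M3=-283/62
back: M2=164/21−8/21·-283/62=296/31
back: M1=-11/2−1/8·296/31=-415/62
M: M0=0, M1=-415/62, M2=296/31, M3=-283/62, M4=0
seg 0: a=5, c=M0/2=0, d=(M1−M0)/(6·3)=-415/1116, b=Δ0−h0·(2M0+M1)/6=997/372
seg 1: a=3, c=M1/2=-415/124, d=(M2−M1)/(6·1)=1007/372, b=Δ1−h1·(2M1+M2)/6=-1369/186
seg 2: a=-5, c=M2/2=148/31, d=(M3−M2)/(6·3)=-875/1116, b=Δ2−h2·(2M2+M3)/6=-2207/372
seg 3: a=-1, c=M3/2=-283/124, d=(M4−M3)/(6·2)=283/744, b=Δ3−h3·(2M3+M4)/6=287/186
t_q=25/4 → seg 2, τ=9/4; S=-5+-2207/372·τ+148/31·τ²+-875/1116·τ³=-24683/7936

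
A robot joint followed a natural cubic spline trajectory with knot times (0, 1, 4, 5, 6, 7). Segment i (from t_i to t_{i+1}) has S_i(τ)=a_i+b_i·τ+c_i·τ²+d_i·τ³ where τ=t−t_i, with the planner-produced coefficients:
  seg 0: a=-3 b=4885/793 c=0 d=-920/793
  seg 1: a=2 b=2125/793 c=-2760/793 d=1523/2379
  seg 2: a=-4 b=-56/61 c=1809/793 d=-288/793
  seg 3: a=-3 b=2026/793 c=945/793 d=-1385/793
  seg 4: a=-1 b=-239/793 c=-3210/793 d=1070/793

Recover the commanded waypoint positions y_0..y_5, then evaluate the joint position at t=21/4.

y_0 = S_0(0) = a_0 = -3
y_1 = S_1(0) = a_1 = 2
y_2 = S_2(0) = a_2 = -4
y_3 = S_3(0) = a_3 = -3
y_4 = S_4(0) = a_4 = -1
y_5 = S_4(1) = -4
t_q=21/4 is in segment 3 (τ=1/4); S_3(τ)=-117445/50752

y_0=-3 y_1=2 y_2=-4 y_3=-3 y_4=-1 y_5=-4
S(21/4) = -117445/50752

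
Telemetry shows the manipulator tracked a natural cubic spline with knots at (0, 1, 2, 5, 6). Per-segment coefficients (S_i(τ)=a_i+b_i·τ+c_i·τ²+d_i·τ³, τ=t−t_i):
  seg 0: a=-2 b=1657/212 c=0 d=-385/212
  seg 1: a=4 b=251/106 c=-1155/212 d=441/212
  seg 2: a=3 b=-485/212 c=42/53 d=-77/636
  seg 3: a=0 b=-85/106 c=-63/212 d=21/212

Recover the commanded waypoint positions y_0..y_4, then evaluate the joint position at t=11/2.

y_0 = S_0(0) = a_0 = -2
y_1 = S_1(0) = a_1 = 4
y_2 = S_2(0) = a_2 = 3
y_3 = S_3(0) = a_3 = 0
y_4 = S_3(1) = -1
t_q=11/2 is in segment 3 (τ=1/2); S_3(τ)=-785/1696

y_0=-2 y_1=4 y_2=3 y_3=0 y_4=-1
S(11/2) = -785/1696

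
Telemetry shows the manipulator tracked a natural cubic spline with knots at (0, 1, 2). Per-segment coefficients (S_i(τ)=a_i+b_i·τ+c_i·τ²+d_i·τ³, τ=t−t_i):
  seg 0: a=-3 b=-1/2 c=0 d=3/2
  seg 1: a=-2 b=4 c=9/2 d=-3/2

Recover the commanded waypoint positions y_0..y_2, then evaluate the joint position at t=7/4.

y_0=-3 y_1=-2 y_2=5
S(7/4) = 371/128

y_0 = S_0(0) = a_0 = -3
y_1 = S_1(0) = a_1 = -2
y_2 = S_1(1) = 5
t_q=7/4 is in segment 1 (τ=3/4); S_1(τ)=371/128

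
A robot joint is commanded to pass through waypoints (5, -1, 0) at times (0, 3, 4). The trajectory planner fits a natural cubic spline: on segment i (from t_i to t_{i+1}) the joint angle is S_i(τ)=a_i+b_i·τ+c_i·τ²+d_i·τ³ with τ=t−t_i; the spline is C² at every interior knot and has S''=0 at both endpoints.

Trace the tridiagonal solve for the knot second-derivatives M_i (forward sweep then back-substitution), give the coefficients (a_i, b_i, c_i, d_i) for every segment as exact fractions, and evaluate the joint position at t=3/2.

  seg 0: a=5 b=-25/8 c=0 d=1/8
  seg 1: a=-1 b=1/4 c=9/8 d=-3/8
S(3/2) = 47/64

Δ: Δ0=-2, Δ1=1
row 1: diag=8, rhs=18; c'=1/8, d'=9/4
back: M1=9/4
M: M0=0, M1=9/4, M2=0
seg 0: a=5, c=M0/2=0, d=(M1−M0)/(6·3)=1/8, b=Δ0−h0·(2M0+M1)/6=-25/8
seg 1: a=-1, c=M1/2=9/8, d=(M2−M1)/(6·1)=-3/8, b=Δ1−h1·(2M1+M2)/6=1/4
t_q=3/2 → seg 0, τ=3/2; S=5+-25/8·τ+0·τ²+1/8·τ³=47/64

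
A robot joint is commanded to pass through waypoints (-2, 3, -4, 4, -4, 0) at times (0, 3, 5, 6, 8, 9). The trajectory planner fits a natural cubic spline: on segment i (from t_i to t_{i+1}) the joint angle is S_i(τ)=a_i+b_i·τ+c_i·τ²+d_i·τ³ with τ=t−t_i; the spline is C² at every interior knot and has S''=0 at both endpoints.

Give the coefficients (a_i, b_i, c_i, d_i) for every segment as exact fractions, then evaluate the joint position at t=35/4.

  seg 0: a=-2 b=25517/5196 c=0 d=-1873/5196
  seg 1: a=3 b=-12527/2598 c=-5619/1732 d=20291/10392
  seg 2: a=-4 b=7316/1299 c=3668/433 d=-7928/1299
  seg 3: a=4 b=5540/1299 c=-4260/433 d=3706/1299
  seg 4: a=-4 b=-1108/1299 c=3152/433 d=-3152/1299
S(35/4) = -2717/1732

Δ: Δ0=5/3, Δ1=-7/2, Δ2=8, Δ3=-4, Δ4=4
row 1: diag=10, rhs=-31; c'=1/5, d'=-31/10
row 2: denom=6−2·1/5=28/5; d'=(69−2·-31/10)/(28/5)=94/7
row 3: denom=6−1·5/28=163/28; d'=(-72−1·94/7)/(163/28)=-2392/163
row 4: denom=6−2·56/163=866/163; d'=(48−2·-2392/163)/(866/163)=6304/433
back: M4=6304/433
back: M3=-2392/163−56/163·6304/433=-8520/433
back: M2=94/7−5/28·-8520/433=7336/433
back: M1=-31/10−1/5·7336/433=-5619/866
M: M0=0, M1=-5619/866, M2=7336/433, M3=-8520/433, M4=6304/433, M5=0
seg 0: a=-2, c=M0/2=0, d=(M1−M0)/(6·3)=-1873/5196, b=Δ0−h0·(2M0+M1)/6=25517/5196
seg 1: a=3, c=M1/2=-5619/1732, d=(M2−M1)/(6·2)=20291/10392, b=Δ1−h1·(2M1+M2)/6=-12527/2598
seg 2: a=-4, c=M2/2=3668/433, d=(M3−M2)/(6·1)=-7928/1299, b=Δ2−h2·(2M2+M3)/6=7316/1299
seg 3: a=4, c=M3/2=-4260/433, d=(M4−M3)/(6·2)=3706/1299, b=Δ3−h3·(2M3+M4)/6=5540/1299
seg 4: a=-4, c=M4/2=3152/433, d=(M5−M4)/(6·1)=-3152/1299, b=Δ4−h4·(2M4+M5)/6=-1108/1299
t_q=35/4 → seg 4, τ=3/4; S=-4+-1108/1299·τ+3152/433·τ²+-3152/1299·τ³=-2717/1732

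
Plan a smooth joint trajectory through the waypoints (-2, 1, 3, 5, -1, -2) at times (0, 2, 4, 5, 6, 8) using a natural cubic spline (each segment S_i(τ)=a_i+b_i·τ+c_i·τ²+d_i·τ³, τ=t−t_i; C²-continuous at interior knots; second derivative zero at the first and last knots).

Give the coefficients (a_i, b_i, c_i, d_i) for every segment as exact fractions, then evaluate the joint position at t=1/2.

Δ: Δ0=3/2, Δ1=1, Δ2=2, Δ3=-6, Δ4=-1/2
row 1: diag=8, rhs=-3; c'=1/4, d'=-3/8
row 2: denom=6−2·1/4=11/2; d'=(6−2·-3/8)/(11/2)=27/22
row 3: denom=4−1·2/11=42/11; d'=(-48−1·27/22)/(42/11)=-361/28
row 4: denom=6−1·11/42=241/42; d'=(33−1·-361/28)/(241/42)=3855/482
back: M4=3855/482
back: M3=-361/28−11/42·3855/482=-3612/241
back: M2=27/22−2/11·-3612/241=1905/482
back: M1=-3/8−1/4·1905/482=-657/482
M: M0=0, M1=-657/482, M2=1905/482, M3=-3612/241, M4=3855/482, M5=0
seg 0: a=-2, c=M0/2=0, d=(M1−M0)/(6·2)=-219/1928, b=Δ0−h0·(2M0+M1)/6=471/241
seg 1: a=1, c=M1/2=-657/964, d=(M2−M1)/(6·2)=427/964, b=Δ1−h1·(2M1+M2)/6=285/482
seg 2: a=3, c=M2/2=1905/964, d=(M3−M2)/(6·1)=-3043/964, b=Δ2−h2·(2M2+M3)/6=1533/482
seg 3: a=5, c=M3/2=-1806/241, d=(M4−M3)/(6·1)=3693/964, b=Δ3−h3·(2M3+M4)/6=-2253/964
seg 4: a=-1, c=M4/2=3855/964, d=(M5−M4)/(6·2)=-1285/1928, b=Δ4−h4·(2M4+M5)/6=-2811/482
t_q=1/2 → seg 0, τ=1/2; S=-2+471/241·τ+0·τ²+-219/1928·τ³=-15995/15424

  seg 0: a=-2 b=471/241 c=0 d=-219/1928
  seg 1: a=1 b=285/482 c=-657/964 d=427/964
  seg 2: a=3 b=1533/482 c=1905/964 d=-3043/964
  seg 3: a=5 b=-2253/964 c=-1806/241 d=3693/964
  seg 4: a=-1 b=-2811/482 c=3855/964 d=-1285/1928
S(1/2) = -15995/15424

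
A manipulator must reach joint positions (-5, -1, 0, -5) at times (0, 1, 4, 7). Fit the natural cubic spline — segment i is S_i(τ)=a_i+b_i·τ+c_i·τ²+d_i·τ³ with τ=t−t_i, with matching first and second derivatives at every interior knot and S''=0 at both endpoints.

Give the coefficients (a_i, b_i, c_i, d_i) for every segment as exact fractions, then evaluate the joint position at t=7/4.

Δ: Δ0=4, Δ1=1/3, Δ2=-5/3
row 1: diag=8, rhs=-22; c'=3/8, d'=-11/4
row 2: denom=12−3·3/8=87/8; d'=(-12−3·-11/4)/(87/8)=-10/29
back: M2=-10/29
back: M1=-11/4−3/8·-10/29=-76/29
M: M0=0, M1=-76/29, M2=-10/29, M3=0
seg 0: a=-5, c=M0/2=0, d=(M1−M0)/(6·1)=-38/87, b=Δ0−h0·(2M0+M1)/6=386/87
seg 1: a=-1, c=M1/2=-38/29, d=(M2−M1)/(6·3)=11/87, b=Δ1−h1·(2M1+M2)/6=272/87
seg 2: a=0, c=M2/2=-5/29, d=(M3−M2)/(6·3)=5/261, b=Δ2−h2·(2M2+M3)/6=-115/87
t_q=7/4 → seg 1, τ=3/4; S=-1+272/87·τ+-38/29·τ²+11/87·τ³=1227/1856

  seg 0: a=-5 b=386/87 c=0 d=-38/87
  seg 1: a=-1 b=272/87 c=-38/29 d=11/87
  seg 2: a=0 b=-115/87 c=-5/29 d=5/261
S(7/4) = 1227/1856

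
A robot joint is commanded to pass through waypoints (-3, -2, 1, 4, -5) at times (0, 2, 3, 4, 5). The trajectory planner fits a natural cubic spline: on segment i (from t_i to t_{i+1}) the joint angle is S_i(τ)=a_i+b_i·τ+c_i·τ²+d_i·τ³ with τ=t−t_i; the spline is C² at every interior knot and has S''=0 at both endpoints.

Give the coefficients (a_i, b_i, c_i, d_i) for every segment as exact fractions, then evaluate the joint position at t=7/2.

Δ: Δ0=1/2, Δ1=3, Δ2=3, Δ3=-9
row 1: diag=6, rhs=15; c'=1/6, d'=5/2
row 2: denom=4−1·1/6=23/6; d'=(0−1·5/2)/(23/6)=-15/23
row 3: denom=4−1·6/23=86/23; d'=(-72−1·-15/23)/(86/23)=-1641/86
back: M3=-1641/86
back: M2=-15/23−6/23·-1641/86=186/43
back: M1=5/2−1/6·186/43=153/86
M: M0=0, M1=153/86, M2=186/43, M3=-1641/86, M4=0
seg 0: a=-3, c=M0/2=0, d=(M1−M0)/(6·2)=51/344, b=Δ0−h0·(2M0+M1)/6=-4/43
seg 1: a=-2, c=M1/2=153/172, d=(M2−M1)/(6·1)=73/172, b=Δ1−h1·(2M1+M2)/6=145/86
seg 2: a=1, c=M2/2=93/43, d=(M3−M2)/(6·1)=-671/172, b=Δ2−h2·(2M2+M3)/6=815/172
seg 3: a=4, c=M3/2=-1641/172, d=(M4−M3)/(6·1)=547/172, b=Δ3−h3·(2M3+M4)/6=-227/86
t_q=7/2 → seg 2, τ=1/2; S=1+815/172·τ+93/43·τ²+-671/172·τ³=4709/1376

  seg 0: a=-3 b=-4/43 c=0 d=51/344
  seg 1: a=-2 b=145/86 c=153/172 d=73/172
  seg 2: a=1 b=815/172 c=93/43 d=-671/172
  seg 3: a=4 b=-227/86 c=-1641/172 d=547/172
S(7/2) = 4709/1376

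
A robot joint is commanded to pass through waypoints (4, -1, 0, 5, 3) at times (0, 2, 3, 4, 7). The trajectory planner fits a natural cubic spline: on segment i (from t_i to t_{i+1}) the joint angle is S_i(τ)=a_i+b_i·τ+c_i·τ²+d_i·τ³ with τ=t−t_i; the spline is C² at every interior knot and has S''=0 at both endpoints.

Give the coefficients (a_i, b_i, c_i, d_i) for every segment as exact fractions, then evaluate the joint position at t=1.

  seg 0: a=4 b=-880/267 c=0 d=425/2136
  seg 1: a=-1 b=-485/534 c=425/356 d=763/1068
  seg 2: a=0 b=3869/1068 c=297/89 d=-2093/1068
  seg 3: a=5 b=2359/534 c=-905/356 d=905/3204
S(1) = 643/712

Δ: Δ0=-5/2, Δ1=1, Δ2=5, Δ3=-2/3
row 1: diag=6, rhs=21; c'=1/6, d'=7/2
row 2: denom=4−1·1/6=23/6; d'=(24−1·7/2)/(23/6)=123/23
row 3: denom=8−1·6/23=178/23; d'=(-34−1·123/23)/(178/23)=-905/178
back: M3=-905/178
back: M2=123/23−6/23·-905/178=594/89
back: M1=7/2−1/6·594/89=425/178
M: M0=0, M1=425/178, M2=594/89, M3=-905/178, M4=0
seg 0: a=4, c=M0/2=0, d=(M1−M0)/(6·2)=425/2136, b=Δ0−h0·(2M0+M1)/6=-880/267
seg 1: a=-1, c=M1/2=425/356, d=(M2−M1)/(6·1)=763/1068, b=Δ1−h1·(2M1+M2)/6=-485/534
seg 2: a=0, c=M2/2=297/89, d=(M3−M2)/(6·1)=-2093/1068, b=Δ2−h2·(2M2+M3)/6=3869/1068
seg 3: a=5, c=M3/2=-905/356, d=(M4−M3)/(6·3)=905/3204, b=Δ3−h3·(2M3+M4)/6=2359/534
t_q=1 → seg 0, τ=1; S=4+-880/267·τ+0·τ²+425/2136·τ³=643/712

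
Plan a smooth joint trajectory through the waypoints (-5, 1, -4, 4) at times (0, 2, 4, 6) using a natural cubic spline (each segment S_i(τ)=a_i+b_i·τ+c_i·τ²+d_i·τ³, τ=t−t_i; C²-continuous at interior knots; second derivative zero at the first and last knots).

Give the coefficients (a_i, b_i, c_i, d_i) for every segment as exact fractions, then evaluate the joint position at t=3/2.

Δ: Δ0=3, Δ1=-5/2, Δ2=4
row 1: diag=8, rhs=-33; c'=1/4, d'=-33/8
row 2: denom=8−2·1/4=15/2; d'=(39−2·-33/8)/(15/2)=63/10
back: M2=63/10
back: M1=-33/8−1/4·63/10=-57/10
M: M0=0, M1=-57/10, M2=63/10, M3=0
seg 0: a=-5, c=M0/2=0, d=(M1−M0)/(6·2)=-19/40, b=Δ0−h0·(2M0+M1)/6=49/10
seg 1: a=1, c=M1/2=-57/20, d=(M2−M1)/(6·2)=1, b=Δ1−h1·(2M1+M2)/6=-4/5
seg 2: a=-4, c=M2/2=63/20, d=(M3−M2)/(6·2)=-21/40, b=Δ2−h2·(2M2+M3)/6=-1/5
t_q=3/2 → seg 0, τ=3/2; S=-5+49/10·τ+0·τ²+-19/40·τ³=239/320

  seg 0: a=-5 b=49/10 c=0 d=-19/40
  seg 1: a=1 b=-4/5 c=-57/20 d=1
  seg 2: a=-4 b=-1/5 c=63/20 d=-21/40
S(3/2) = 239/320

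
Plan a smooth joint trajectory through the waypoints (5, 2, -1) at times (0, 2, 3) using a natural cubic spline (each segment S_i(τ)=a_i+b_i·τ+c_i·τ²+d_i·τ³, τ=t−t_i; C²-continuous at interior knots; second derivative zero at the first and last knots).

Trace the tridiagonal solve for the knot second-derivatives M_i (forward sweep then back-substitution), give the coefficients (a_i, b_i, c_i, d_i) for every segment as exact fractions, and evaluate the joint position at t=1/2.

Δ: Δ0=-3/2, Δ1=-3
row 1: diag=6, rhs=-9; c'=1/6, d'=-3/2
back: M1=-3/2
M: M0=0, M1=-3/2, M2=0
seg 0: a=5, c=M0/2=0, d=(M1−M0)/(6·2)=-1/8, b=Δ0−h0·(2M0+M1)/6=-1
seg 1: a=2, c=M1/2=-3/4, d=(M2−M1)/(6·1)=1/4, b=Δ1−h1·(2M1+M2)/6=-5/2
t_q=1/2 → seg 0, τ=1/2; S=5+-1·τ+0·τ²+-1/8·τ³=287/64

  seg 0: a=5 b=-1 c=0 d=-1/8
  seg 1: a=2 b=-5/2 c=-3/4 d=1/4
S(1/2) = 287/64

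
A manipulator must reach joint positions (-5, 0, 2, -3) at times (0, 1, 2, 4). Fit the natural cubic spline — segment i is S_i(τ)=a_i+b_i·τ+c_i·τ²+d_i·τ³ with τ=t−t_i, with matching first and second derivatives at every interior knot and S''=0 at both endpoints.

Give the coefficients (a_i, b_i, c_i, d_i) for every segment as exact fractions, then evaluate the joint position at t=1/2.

  seg 0: a=-5 b=257/46 c=0 d=-27/46
  seg 1: a=0 b=88/23 c=-81/46 d=-3/46
  seg 2: a=2 b=5/46 c=-45/23 d=15/46
S(1/2) = -839/368

Δ: Δ0=5, Δ1=2, Δ2=-5/2
row 1: diag=4, rhs=-18; c'=1/4, d'=-9/2
row 2: denom=6−1·1/4=23/4; d'=(-27−1·-9/2)/(23/4)=-90/23
back: M2=-90/23
back: M1=-9/2−1/4·-90/23=-81/23
M: M0=0, M1=-81/23, M2=-90/23, M3=0
seg 0: a=-5, c=M0/2=0, d=(M1−M0)/(6·1)=-27/46, b=Δ0−h0·(2M0+M1)/6=257/46
seg 1: a=0, c=M1/2=-81/46, d=(M2−M1)/(6·1)=-3/46, b=Δ1−h1·(2M1+M2)/6=88/23
seg 2: a=2, c=M2/2=-45/23, d=(M3−M2)/(6·2)=15/46, b=Δ2−h2·(2M2+M3)/6=5/46
t_q=1/2 → seg 0, τ=1/2; S=-5+257/46·τ+0·τ²+-27/46·τ³=-839/368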